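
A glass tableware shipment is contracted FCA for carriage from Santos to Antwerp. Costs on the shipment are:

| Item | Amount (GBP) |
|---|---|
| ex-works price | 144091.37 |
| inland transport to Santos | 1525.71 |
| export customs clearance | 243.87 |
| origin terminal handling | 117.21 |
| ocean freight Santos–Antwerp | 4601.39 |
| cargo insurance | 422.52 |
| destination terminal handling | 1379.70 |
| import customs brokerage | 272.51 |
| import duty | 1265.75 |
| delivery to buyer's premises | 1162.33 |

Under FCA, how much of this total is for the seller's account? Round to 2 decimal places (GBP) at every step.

FCA: the seller delivers export-cleared goods to the carrier; the buyer bears costs from that point.
Seller's account: goods 144091.37 + inland to port 1525.71 + export clearance 243.87 = 145860.95
Buyer's account: origin terminal 117.21 + freight 4601.39 + insurance 422.52 + destination terminal 1379.70 + brokerage 272.51 + duty 1265.75 + delivery 1162.33 = 9221.41

Seller's account: GBP 145860.95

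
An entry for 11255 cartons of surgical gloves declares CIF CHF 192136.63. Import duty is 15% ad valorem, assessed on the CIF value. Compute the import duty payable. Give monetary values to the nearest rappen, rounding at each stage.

Import duty = 192136.63 × 15% = 28820.49

Import duty: CHF 28820.49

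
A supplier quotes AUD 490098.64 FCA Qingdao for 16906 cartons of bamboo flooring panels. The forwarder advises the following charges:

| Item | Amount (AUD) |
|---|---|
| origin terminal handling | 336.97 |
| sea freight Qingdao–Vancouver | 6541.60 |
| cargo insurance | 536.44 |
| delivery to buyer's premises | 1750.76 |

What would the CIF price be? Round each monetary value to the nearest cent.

Not relevant to the conversion: delivery — on the buyer under both terms; not part of either seller's price.
From FCA to CIF, the seller additionally bears: origin terminal, freight, insurance.
CIF price = 490098.64 + 336.97 + 6541.60 + 536.44 = 497513.65

CIF price: AUD 497513.65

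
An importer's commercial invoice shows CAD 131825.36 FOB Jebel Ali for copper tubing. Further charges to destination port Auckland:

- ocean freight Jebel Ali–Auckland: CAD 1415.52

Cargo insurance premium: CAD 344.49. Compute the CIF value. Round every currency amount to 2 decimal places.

CIF = FOB price + freight + insurance
CIF = 131825.36 + 1415.52 + 344.49 = 133585.37

CIF value: CAD 133585.37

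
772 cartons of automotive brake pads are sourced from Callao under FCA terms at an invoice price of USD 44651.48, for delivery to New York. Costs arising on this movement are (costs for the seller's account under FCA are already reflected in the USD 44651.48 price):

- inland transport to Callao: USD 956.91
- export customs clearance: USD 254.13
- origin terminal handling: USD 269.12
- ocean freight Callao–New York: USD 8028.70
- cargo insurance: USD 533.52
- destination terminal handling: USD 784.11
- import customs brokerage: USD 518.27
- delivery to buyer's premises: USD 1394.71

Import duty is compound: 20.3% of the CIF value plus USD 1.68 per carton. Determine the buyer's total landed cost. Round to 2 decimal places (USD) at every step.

FCA: the seller delivers export-cleared goods to the carrier; the buyer bears costs from that point.
Already in the invoice (seller's account under FCA): inland to port, export clearance — exclude.
CIF value = FCA price + origin terminal + freight + insurance = 44651.48 + 269.12 + 8028.70 + 533.52 = 53482.82
Ad valorem component: 53482.82 × 20.3% = 10857.01
Specific component: 772 × 1.68 = 1296.96
Import duty = 10857.01 + 1296.96 = 12153.97
Buyer bears: origin terminal 269.12 + freight 8028.70 + insurance 533.52 + destination terminal 784.11 + brokerage 518.27 + delivery 1394.71 + duty 12153.97 = 23682.40
Landed cost = invoice 44651.48 + 23682.40 = 68333.88

Total landed cost: USD 68333.88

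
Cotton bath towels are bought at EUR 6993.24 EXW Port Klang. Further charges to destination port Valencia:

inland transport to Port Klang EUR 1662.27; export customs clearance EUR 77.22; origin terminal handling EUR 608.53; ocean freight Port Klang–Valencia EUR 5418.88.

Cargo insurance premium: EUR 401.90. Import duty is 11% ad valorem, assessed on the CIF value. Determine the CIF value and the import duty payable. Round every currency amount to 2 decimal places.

CIF = EXW price + pre-shipment costs + freight + insurance
CIF = 6993.24 + 1662.27 + 77.22 + 608.53 + 5418.88 + 401.90 = 15162.04
Import duty = 15162.04 × 11% = 1667.82

CIF value: EUR 15162.04; import duty: EUR 1667.82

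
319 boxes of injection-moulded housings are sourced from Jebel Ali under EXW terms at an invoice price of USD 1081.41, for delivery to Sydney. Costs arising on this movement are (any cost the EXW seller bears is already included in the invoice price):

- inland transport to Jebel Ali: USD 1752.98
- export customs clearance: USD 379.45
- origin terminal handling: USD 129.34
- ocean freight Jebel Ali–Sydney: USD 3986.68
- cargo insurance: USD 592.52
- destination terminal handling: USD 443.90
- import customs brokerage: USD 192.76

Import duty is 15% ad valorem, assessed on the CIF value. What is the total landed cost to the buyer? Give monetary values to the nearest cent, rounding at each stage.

Total landed cost: USD 9747.40

EXW: the seller makes goods available at their premises; the buyer bears all onward costs.
CIF value = EXW price + inland to port + export clearance + origin terminal + freight + insurance = 1081.41 + 1752.98 + 379.45 + 129.34 + 3986.68 + 592.52 = 7922.38
Import duty = 7922.38 × 15% = 1188.36
Buyer bears: inland to port 1752.98 + export clearance 379.45 + origin terminal 129.34 + freight 3986.68 + insurance 592.52 + destination terminal 443.90 + brokerage 192.76 + duty 1188.36 = 8665.99
Landed cost = invoice 1081.41 + 8665.99 = 9747.40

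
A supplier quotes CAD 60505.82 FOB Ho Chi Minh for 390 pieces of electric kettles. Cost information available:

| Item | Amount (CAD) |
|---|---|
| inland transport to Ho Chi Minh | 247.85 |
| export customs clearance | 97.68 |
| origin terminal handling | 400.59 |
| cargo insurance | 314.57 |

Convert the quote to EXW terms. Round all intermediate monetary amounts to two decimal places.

EXW price: CAD 59759.70

Not relevant to the conversion: insurance — on the buyer under both terms; not part of either seller's price.
From FOB to EXW, the seller no longer bears: inland to port, export clearance, origin terminal.
EXW price = 60505.82 − 247.85 − 97.68 − 400.59 = 59759.70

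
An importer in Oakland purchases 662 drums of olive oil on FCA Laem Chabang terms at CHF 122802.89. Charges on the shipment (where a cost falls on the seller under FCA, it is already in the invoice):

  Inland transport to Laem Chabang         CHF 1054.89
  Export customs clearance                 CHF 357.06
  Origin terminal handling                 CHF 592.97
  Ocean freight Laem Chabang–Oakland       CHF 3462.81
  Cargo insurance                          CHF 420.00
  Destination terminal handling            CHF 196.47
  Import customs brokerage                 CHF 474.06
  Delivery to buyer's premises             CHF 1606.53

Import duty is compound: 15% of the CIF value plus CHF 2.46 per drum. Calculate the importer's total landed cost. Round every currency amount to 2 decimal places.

Total landed cost: CHF 150276.05

FCA: the seller delivers export-cleared goods to the carrier; the buyer bears costs from that point.
Already in the invoice (seller's account under FCA): inland to port, export clearance — exclude.
CIF value = FCA price + origin terminal + freight + insurance = 122802.89 + 592.97 + 3462.81 + 420.00 = 127278.67
Ad valorem component: 127278.67 × 15% = 19091.80
Specific component: 662 × 2.46 = 1628.52
Import duty = 19091.80 + 1628.52 = 20720.32
Buyer bears: origin terminal 592.97 + freight 3462.81 + insurance 420.00 + destination terminal 196.47 + brokerage 474.06 + delivery 1606.53 + duty 20720.32 = 27473.16
Landed cost = invoice 122802.89 + 27473.16 = 150276.05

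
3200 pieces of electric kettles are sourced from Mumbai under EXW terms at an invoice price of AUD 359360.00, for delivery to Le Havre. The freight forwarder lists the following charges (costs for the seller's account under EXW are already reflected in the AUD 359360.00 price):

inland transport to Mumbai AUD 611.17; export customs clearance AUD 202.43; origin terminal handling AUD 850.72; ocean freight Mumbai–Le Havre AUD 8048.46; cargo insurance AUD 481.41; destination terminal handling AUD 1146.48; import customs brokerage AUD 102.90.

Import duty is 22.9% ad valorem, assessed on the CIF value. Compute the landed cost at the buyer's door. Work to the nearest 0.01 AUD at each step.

EXW: the seller makes goods available at their premises; the buyer bears all onward costs.
CIF value = EXW price + inland to port + export clearance + origin terminal + freight + insurance = 359360.00 + 611.17 + 202.43 + 850.72 + 8048.46 + 481.41 = 369554.19
Import duty = 369554.19 × 22.9% = 84627.91
Buyer bears: inland to port 611.17 + export clearance 202.43 + origin terminal 850.72 + freight 8048.46 + insurance 481.41 + destination terminal 1146.48 + brokerage 102.90 + duty 84627.91 = 96071.48
Landed cost = invoice 359360.00 + 96071.48 = 455431.48

Total landed cost: AUD 455431.48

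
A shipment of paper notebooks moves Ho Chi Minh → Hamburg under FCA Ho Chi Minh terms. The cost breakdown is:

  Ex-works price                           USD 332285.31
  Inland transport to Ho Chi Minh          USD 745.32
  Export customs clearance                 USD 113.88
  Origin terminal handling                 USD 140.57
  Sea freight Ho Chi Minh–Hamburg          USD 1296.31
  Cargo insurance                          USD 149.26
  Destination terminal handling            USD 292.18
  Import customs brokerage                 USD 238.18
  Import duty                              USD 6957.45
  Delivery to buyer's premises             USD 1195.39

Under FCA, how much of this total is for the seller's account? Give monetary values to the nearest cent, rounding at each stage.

Seller's account: USD 333144.51

FCA: the seller delivers export-cleared goods to the carrier; the buyer bears costs from that point.
Seller's account: goods 332285.31 + inland to port 745.32 + export clearance 113.88 = 333144.51
Buyer's account: origin terminal 140.57 + freight 1296.31 + insurance 149.26 + destination terminal 292.18 + brokerage 238.18 + duty 6957.45 + delivery 1195.39 = 10269.34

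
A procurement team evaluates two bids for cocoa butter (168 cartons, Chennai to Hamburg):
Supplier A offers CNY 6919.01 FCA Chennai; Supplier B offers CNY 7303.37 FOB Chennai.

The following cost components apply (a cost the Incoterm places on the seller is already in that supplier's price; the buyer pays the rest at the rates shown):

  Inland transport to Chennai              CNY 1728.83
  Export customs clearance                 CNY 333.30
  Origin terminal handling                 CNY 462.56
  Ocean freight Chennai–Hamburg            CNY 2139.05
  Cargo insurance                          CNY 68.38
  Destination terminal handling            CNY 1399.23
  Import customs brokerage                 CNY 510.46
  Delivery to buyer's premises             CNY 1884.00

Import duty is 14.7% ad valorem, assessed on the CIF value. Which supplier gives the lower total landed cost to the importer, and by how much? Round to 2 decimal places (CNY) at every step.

Supplier B is cheaper by CNY 89.69

Supplier A (FCA):
CIF value = FCA price + origin terminal + freight + insurance = 6919.01 + 462.56 + 2139.05 + 68.38 = 9589.00
Import duty = 9589.00 × 14.7% = 1409.58
Buyer bears (A): 462.56 + 2139.05 + 68.38 + 1399.23 + 510.46 + 1884.00 = 6463.68
Landed cost (A) = invoice 6919.01 + 6463.68 + duty 1409.58 = 14792.27
Supplier B (FOB):
CIF value = FOB price + freight + insurance = 7303.37 + 2139.05 + 68.38 = 9510.80
Import duty = 9510.80 × 14.7% = 1398.09
Buyer bears (B): 2139.05 + 68.38 + 1399.23 + 510.46 + 1884.00 = 6001.12
Landed cost (B) = invoice 7303.37 + 6001.12 + duty 1398.09 = 14702.58
Difference = |14792.27 − 14702.58| = 89.69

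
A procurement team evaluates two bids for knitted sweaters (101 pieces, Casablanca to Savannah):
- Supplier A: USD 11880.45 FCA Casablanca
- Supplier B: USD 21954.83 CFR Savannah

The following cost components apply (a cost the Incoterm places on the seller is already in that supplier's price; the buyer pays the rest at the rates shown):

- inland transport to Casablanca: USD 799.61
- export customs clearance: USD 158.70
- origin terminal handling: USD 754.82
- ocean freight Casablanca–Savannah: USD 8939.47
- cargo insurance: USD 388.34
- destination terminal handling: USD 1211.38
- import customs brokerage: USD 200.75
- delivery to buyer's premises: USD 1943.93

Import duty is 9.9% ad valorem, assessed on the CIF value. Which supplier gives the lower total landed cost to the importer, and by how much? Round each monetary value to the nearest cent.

Supplier A (FCA):
CIF value = FCA price + origin terminal + freight + insurance = 11880.45 + 754.82 + 8939.47 + 388.34 = 21963.08
Import duty = 21963.08 × 9.9% = 2174.34
Buyer bears (A): 754.82 + 8939.47 + 388.34 + 1211.38 + 200.75 + 1943.93 = 13438.69
Landed cost (A) = invoice 11880.45 + 13438.69 + duty 2174.34 = 27493.48
Supplier B (CFR):
CIF value = CFR price + insurance = 21954.83 + 388.34 = 22343.17
Import duty = 22343.17 × 9.9% = 2211.97
Buyer bears (B): 388.34 + 1211.38 + 200.75 + 1943.93 = 3744.40
Landed cost (B) = invoice 21954.83 + 3744.40 + duty 2211.97 = 27911.20
Difference = |27493.48 − 27911.20| = 417.72

Supplier A is cheaper by USD 417.72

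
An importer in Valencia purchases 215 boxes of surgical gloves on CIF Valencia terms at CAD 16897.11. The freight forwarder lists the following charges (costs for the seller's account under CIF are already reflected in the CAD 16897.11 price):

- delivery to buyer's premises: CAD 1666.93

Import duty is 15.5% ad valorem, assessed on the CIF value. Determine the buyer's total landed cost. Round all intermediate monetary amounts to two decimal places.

Total landed cost: CAD 21183.09

CIF: the seller pays costs through ocean freight and marine insurance to the destination port.
The CIF price already equals the CIF value: 16897.11
Import duty = 16897.11 × 15.5% = 2619.05
Buyer bears: delivery 1666.93 + duty 2619.05 = 4285.98
Landed cost = invoice 16897.11 + 4285.98 = 21183.09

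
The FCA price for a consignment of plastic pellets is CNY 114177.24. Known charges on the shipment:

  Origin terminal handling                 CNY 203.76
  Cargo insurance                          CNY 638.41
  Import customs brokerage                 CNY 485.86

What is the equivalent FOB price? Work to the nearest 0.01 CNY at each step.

FOB price: CNY 114381.00

Not relevant to the conversion: insurance, brokerage — on the buyer under both terms; not part of either seller's price.
From FCA to FOB, the seller additionally bears: origin terminal.
FOB price = 114177.24 + 203.76 = 114381.00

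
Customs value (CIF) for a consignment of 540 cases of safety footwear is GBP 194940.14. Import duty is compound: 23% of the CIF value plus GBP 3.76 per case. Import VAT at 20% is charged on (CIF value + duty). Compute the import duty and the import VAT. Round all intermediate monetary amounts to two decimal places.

Import duty: GBP 46866.63; import VAT: GBP 48361.35

Ad valorem component: 194940.14 × 23% = 44836.23
Specific component: 540 × 3.76 = 2030.40
Import duty = 44836.23 + 2030.40 = 46866.63
VAT base = CIF + duty = 194940.14 + 46866.63 = 241806.77
Import VAT = 241806.77 × 20% = 48361.35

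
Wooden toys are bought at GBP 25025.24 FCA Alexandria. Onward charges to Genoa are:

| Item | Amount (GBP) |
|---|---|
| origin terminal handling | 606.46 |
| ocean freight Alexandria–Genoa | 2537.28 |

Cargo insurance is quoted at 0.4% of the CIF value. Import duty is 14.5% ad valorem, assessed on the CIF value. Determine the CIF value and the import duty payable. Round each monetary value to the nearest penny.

Let C be the CIF value. C = FCA price + pre-shipment costs + freight + 0.4% × C
C − 0.4% × C = 25025.24 + 606.46 + 2537.28
0.996 × C = 28168.98
C = 28168.98 / 0.996 = 28282.11
Insurance premium = 0.4% × 28282.11 = 113.13
Import duty = 28282.11 × 14.5% = 4100.91

CIF value: GBP 28282.11; import duty: GBP 4100.91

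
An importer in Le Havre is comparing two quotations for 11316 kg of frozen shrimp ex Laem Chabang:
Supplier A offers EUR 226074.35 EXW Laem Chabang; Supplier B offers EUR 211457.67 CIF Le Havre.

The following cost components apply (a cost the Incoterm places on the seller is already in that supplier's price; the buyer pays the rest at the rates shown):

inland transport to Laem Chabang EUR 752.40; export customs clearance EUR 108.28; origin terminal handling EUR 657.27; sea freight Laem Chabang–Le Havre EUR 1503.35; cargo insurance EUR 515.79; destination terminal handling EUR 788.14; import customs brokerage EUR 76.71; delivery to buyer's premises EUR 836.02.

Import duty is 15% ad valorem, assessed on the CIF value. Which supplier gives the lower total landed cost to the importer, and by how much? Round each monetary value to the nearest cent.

Supplier B is cheaper by EUR 20876.84

Supplier A (EXW):
CIF value = EXW price + inland to port + export clearance + origin terminal + freight + insurance = 226074.35 + 752.40 + 108.28 + 657.27 + 1503.35 + 515.79 = 229611.44
Import duty = 229611.44 × 15% = 34441.72
Buyer bears (A): 752.40 + 108.28 + 657.27 + 1503.35 + 515.79 + 788.14 + 76.71 + 836.02 = 5237.96
Landed cost (A) = invoice 226074.35 + 5237.96 + duty 34441.72 = 265754.03
Supplier B (CIF):
The CIF price already equals the CIF value: 211457.67
Import duty = 211457.67 × 15% = 31718.65
Buyer bears (B): 788.14 + 76.71 + 836.02 = 1700.87
Landed cost (B) = invoice 211457.67 + 1700.87 + duty 31718.65 = 244877.19
Difference = |265754.03 − 244877.19| = 20876.84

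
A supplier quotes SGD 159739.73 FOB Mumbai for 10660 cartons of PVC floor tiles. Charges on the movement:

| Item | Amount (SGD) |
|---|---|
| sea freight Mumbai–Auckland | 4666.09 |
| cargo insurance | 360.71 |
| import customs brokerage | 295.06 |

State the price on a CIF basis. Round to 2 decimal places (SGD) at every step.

Not relevant to the conversion: brokerage — on the buyer under both terms; not part of either seller's price.
From FOB to CIF, the seller additionally bears: freight, insurance.
CIF price = 159739.73 + 4666.09 + 360.71 = 164766.53

CIF price: SGD 164766.53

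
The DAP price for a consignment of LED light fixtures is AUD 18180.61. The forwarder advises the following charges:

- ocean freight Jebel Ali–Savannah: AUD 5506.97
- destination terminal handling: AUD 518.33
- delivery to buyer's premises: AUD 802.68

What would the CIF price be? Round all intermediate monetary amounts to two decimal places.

Not relevant to the conversion: freight — on the seller under both DAP and CIF; already in the DAP price and stays in the CIF price.
From DAP to CIF, the seller no longer bears: destination terminal, delivery.
CIF price = 18180.61 − 518.33 − 802.68 = 16859.60

CIF price: AUD 16859.60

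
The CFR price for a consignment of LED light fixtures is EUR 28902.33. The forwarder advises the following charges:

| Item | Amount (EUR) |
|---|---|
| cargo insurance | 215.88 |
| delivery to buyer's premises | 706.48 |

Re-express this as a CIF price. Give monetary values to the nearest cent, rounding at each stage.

Not relevant to the conversion: delivery — on the buyer under both terms; not part of either seller's price.
From CFR to CIF, the seller additionally bears: insurance.
CIF price = 28902.33 + 215.88 = 29118.21

CIF price: EUR 29118.21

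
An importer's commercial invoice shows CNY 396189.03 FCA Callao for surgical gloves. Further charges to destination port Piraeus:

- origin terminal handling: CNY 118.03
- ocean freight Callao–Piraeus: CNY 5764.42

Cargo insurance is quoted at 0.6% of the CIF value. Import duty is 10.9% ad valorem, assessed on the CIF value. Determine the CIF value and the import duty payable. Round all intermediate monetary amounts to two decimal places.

CIF value: CNY 404498.47; import duty: CNY 44090.33

Let C be the CIF value. C = FCA price + pre-shipment costs + freight + 0.6% × C
C − 0.6% × C = 396189.03 + 118.03 + 5764.42
0.994 × C = 402071.48
C = 402071.48 / 0.994 = 404498.47
Insurance premium = 0.6% × 404498.47 = 2426.99
Import duty = 404498.47 × 10.9% = 44090.33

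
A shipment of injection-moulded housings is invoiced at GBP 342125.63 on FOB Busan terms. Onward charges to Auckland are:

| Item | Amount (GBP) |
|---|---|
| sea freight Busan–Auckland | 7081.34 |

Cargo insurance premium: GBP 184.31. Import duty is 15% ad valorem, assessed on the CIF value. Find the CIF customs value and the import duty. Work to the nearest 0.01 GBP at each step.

CIF = FOB price + freight + insurance
CIF = 342125.63 + 7081.34 + 184.31 = 349391.28
Import duty = 349391.28 × 15% = 52408.69

CIF value: GBP 349391.28; import duty: GBP 52408.69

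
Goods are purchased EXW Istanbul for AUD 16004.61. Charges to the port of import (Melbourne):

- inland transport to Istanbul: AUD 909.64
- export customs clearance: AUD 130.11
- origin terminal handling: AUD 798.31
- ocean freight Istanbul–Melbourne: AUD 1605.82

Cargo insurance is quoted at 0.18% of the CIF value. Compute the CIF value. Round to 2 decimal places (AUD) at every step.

Let C be the CIF value. C = EXW price + pre-shipment costs + freight + 0.18% × C
C − 0.18% × C = 16004.61 + 909.64 + 130.11 + 798.31 + 1605.82
0.9982 × C = 19448.49
C = 19448.49 / 0.9982 = 19483.56
Insurance premium = 0.18% × 19483.56 = 35.07

CIF value: AUD 19483.56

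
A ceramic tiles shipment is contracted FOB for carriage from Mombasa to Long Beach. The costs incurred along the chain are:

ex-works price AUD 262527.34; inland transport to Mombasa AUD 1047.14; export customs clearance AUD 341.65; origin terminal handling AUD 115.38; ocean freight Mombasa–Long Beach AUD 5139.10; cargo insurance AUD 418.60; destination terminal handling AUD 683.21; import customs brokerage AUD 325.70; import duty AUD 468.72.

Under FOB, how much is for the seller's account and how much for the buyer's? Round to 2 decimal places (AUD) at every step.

FOB: the seller bears costs until goods are on board at the origin port; the buyer bears freight, insurance and all costs thereafter.
Seller's account: goods 262527.34 + inland to port 1047.14 + export clearance 341.65 + origin terminal 115.38 = 264031.51
Buyer's account: freight 5139.10 + insurance 418.60 + destination terminal 683.21 + brokerage 325.70 + duty 468.72 = 7035.33

Seller: AUD 264031.51; buyer: AUD 7035.33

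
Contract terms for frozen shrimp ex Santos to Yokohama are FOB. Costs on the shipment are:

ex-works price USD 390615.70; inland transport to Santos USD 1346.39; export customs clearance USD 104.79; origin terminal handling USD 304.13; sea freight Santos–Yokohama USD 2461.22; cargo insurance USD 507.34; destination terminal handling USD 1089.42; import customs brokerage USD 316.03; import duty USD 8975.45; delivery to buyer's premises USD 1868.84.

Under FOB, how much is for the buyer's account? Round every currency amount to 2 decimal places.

FOB: the seller bears costs until goods are on board at the origin port; the buyer bears freight, insurance and all costs thereafter.
Seller's account: goods 390615.70 + inland to port 1346.39 + export clearance 104.79 + origin terminal 304.13 = 392371.01
Buyer's account: freight 2461.22 + insurance 507.34 + destination terminal 1089.42 + brokerage 316.03 + duty 8975.45 + delivery 1868.84 = 15218.30

Buyer's account: USD 15218.30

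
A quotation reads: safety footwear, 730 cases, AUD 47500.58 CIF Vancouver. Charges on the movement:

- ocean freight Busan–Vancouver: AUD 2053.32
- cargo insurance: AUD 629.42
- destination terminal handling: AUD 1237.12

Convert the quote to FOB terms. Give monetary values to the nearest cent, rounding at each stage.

Not relevant to the conversion: destination terminal — on the buyer under both terms; not part of either seller's price.
From CIF to FOB, the seller no longer bears: freight, insurance.
FOB price = 47500.58 − 2053.32 − 629.42 = 44817.84

FOB price: AUD 44817.84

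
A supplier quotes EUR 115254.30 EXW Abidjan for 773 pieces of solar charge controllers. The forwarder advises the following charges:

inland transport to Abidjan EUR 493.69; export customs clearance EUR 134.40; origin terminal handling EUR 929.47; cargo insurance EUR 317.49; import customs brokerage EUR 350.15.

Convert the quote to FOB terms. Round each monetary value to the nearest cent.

Not relevant to the conversion: insurance, brokerage — on the buyer under both terms; not part of either seller's price.
From EXW to FOB, the seller additionally bears: inland to port, export clearance, origin terminal.
FOB price = 115254.30 + 493.69 + 134.40 + 929.47 = 116811.86

FOB price: EUR 116811.86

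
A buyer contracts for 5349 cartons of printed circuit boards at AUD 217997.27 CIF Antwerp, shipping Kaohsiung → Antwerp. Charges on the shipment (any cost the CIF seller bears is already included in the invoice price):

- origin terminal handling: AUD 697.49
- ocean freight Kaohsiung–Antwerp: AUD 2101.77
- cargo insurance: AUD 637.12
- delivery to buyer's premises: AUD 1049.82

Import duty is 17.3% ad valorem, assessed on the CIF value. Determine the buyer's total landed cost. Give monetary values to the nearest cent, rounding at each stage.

Total landed cost: AUD 256760.62

CIF: the seller pays costs through ocean freight and marine insurance to the destination port.
Already in the invoice (seller's account under CIF): origin terminal, freight, insurance — exclude.
The CIF price already equals the CIF value: 217997.27
Import duty = 217997.27 × 17.3% = 37713.53
Buyer bears: delivery 1049.82 + duty 37713.53 = 38763.35
Landed cost = invoice 217997.27 + 38763.35 = 256760.62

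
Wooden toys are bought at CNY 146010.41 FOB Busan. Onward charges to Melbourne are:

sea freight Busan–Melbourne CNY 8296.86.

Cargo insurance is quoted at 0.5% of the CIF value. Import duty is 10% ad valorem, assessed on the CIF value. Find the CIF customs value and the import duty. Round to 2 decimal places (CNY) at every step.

CIF value: CNY 155082.68; import duty: CNY 15508.27

Let C be the CIF value. C = FOB price + freight + 0.5% × C
C − 0.5% × C = 146010.41 + 8296.86
0.995 × C = 154307.27
C = 154307.27 / 0.995 = 155082.68
Insurance premium = 0.5% × 155082.68 = 775.41
Import duty = 155082.68 × 10% = 15508.27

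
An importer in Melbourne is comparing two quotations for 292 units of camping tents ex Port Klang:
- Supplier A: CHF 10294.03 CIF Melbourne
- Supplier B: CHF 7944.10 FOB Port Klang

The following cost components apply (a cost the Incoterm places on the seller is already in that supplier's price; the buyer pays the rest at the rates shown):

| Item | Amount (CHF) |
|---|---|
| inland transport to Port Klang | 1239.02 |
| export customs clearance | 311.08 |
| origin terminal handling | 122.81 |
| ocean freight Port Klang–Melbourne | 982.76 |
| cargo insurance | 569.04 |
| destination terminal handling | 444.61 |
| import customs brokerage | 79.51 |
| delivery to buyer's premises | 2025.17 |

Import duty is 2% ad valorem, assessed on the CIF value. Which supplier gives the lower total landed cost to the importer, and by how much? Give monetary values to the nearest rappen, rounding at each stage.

Supplier B is cheaper by CHF 814.09

Supplier A (CIF):
The CIF price already equals the CIF value: 10294.03
Import duty = 10294.03 × 2% = 205.88
Buyer bears (A): 444.61 + 79.51 + 2025.17 = 2549.29
Landed cost (A) = invoice 10294.03 + 2549.29 + duty 205.88 = 13049.20
Supplier B (FOB):
CIF value = FOB price + freight + insurance = 7944.10 + 982.76 + 569.04 = 9495.90
Import duty = 9495.90 × 2% = 189.92
Buyer bears (B): 982.76 + 569.04 + 444.61 + 79.51 + 2025.17 = 4101.09
Landed cost (B) = invoice 7944.10 + 4101.09 + duty 189.92 = 12235.11
Difference = |13049.20 − 12235.11| = 814.09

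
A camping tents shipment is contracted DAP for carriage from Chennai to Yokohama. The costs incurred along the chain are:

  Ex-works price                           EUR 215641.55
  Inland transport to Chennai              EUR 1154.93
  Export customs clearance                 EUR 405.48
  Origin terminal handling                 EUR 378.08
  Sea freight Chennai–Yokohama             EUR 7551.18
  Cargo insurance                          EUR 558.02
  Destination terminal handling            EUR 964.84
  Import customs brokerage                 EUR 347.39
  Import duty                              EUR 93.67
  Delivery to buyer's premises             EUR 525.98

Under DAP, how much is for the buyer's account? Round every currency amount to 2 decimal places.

Buyer's account: EUR 441.06

DAP: the seller bears all costs to the named destination except import duty and clearance.
Seller's account: goods 215641.55 + inland to port 1154.93 + export clearance 405.48 + origin terminal 378.08 + freight 7551.18 + insurance 558.02 + destination terminal 964.84 + delivery 525.98 = 227180.06
Buyer's account: brokerage 347.39 + duty 93.67 = 441.06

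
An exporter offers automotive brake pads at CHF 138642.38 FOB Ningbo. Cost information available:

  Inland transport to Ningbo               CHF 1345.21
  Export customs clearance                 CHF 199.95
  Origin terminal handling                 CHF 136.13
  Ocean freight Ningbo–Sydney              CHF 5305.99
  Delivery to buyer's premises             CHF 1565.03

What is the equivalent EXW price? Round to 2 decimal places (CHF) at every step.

Not relevant to the conversion: delivery, freight — on the buyer under both terms; not part of either seller's price.
From FOB to EXW, the seller no longer bears: inland to port, export clearance, origin terminal.
EXW price = 138642.38 − 1345.21 − 199.95 − 136.13 = 136961.09

EXW price: CHF 136961.09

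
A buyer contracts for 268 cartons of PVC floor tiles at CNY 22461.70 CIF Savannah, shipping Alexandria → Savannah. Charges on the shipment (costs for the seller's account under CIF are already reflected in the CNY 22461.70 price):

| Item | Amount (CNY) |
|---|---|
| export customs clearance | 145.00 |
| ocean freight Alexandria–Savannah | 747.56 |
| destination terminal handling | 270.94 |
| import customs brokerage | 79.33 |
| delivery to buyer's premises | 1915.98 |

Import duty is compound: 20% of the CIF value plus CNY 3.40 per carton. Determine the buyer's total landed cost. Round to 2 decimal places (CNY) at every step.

CIF: the seller pays costs through ocean freight and marine insurance to the destination port.
Already in the invoice (seller's account under CIF): export clearance, freight — exclude.
The CIF price already equals the CIF value: 22461.70
Ad valorem component: 22461.70 × 20% = 4492.34
Specific component: 268 × 3.40 = 911.20
Import duty = 4492.34 + 911.20 = 5403.54
Buyer bears: destination terminal 270.94 + brokerage 79.33 + delivery 1915.98 + duty 5403.54 = 7669.79
Landed cost = invoice 22461.70 + 7669.79 = 30131.49

Total landed cost: CNY 30131.49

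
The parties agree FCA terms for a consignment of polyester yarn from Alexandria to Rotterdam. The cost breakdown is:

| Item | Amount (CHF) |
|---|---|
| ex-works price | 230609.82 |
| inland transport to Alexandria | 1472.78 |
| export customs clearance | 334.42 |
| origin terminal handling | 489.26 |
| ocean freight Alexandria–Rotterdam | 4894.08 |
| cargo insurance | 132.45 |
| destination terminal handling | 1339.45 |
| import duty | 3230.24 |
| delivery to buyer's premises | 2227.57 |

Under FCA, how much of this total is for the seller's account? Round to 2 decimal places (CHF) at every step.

Seller's account: CHF 232417.02

FCA: the seller delivers export-cleared goods to the carrier; the buyer bears costs from that point.
Seller's account: goods 230609.82 + inland to port 1472.78 + export clearance 334.42 = 232417.02
Buyer's account: origin terminal 489.26 + freight 4894.08 + insurance 132.45 + destination terminal 1339.45 + duty 3230.24 + delivery 2227.57 = 12313.05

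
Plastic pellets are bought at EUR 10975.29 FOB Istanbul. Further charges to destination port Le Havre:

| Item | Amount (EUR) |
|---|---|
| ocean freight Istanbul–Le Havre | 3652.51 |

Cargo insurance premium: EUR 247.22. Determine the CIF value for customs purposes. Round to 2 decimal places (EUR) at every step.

CIF value: EUR 14875.02

CIF = FOB price + freight + insurance
CIF = 10975.29 + 3652.51 + 247.22 = 14875.02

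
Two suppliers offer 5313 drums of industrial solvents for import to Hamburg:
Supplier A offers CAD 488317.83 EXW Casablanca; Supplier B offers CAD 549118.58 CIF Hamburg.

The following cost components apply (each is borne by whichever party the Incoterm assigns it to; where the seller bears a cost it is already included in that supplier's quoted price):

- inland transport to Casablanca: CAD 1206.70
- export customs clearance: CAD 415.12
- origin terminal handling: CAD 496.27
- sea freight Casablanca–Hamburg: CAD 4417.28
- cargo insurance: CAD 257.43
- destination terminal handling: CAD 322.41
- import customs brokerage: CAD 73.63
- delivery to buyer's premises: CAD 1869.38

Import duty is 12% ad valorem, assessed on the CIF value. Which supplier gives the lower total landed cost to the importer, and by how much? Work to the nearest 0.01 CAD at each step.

Supplier A (EXW):
CIF value = EXW price + inland to port + export clearance + origin terminal + freight + insurance = 488317.83 + 1206.70 + 415.12 + 496.27 + 4417.28 + 257.43 = 495110.63
Import duty = 495110.63 × 12% = 59413.28
Buyer bears (A): 1206.70 + 415.12 + 496.27 + 4417.28 + 257.43 + 322.41 + 73.63 + 1869.38 = 9058.22
Landed cost (A) = invoice 488317.83 + 9058.22 + duty 59413.28 = 556789.33
Supplier B (CIF):
The CIF price already equals the CIF value: 549118.58
Import duty = 549118.58 × 12% = 65894.23
Buyer bears (B): 322.41 + 73.63 + 1869.38 = 2265.42
Landed cost (B) = invoice 549118.58 + 2265.42 + duty 65894.23 = 617278.23
Difference = |556789.33 − 617278.23| = 60488.90

Supplier A is cheaper by CAD 60488.90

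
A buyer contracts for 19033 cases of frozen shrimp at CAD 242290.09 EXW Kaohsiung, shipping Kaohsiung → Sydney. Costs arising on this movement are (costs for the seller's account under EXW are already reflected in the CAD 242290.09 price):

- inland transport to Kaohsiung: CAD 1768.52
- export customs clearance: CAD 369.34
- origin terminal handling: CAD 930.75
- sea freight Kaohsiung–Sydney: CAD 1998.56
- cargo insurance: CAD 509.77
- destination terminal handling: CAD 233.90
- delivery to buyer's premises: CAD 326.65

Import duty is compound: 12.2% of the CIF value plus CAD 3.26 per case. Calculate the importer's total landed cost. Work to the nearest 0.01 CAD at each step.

Total landed cost: CAD 340714.94

EXW: the seller makes goods available at their premises; the buyer bears all onward costs.
CIF value = EXW price + inland to port + export clearance + origin terminal + freight + insurance = 242290.09 + 1768.52 + 369.34 + 930.75 + 1998.56 + 509.77 = 247867.03
Ad valorem component: 247867.03 × 12.2% = 30239.78
Specific component: 19033 × 3.26 = 62047.58
Import duty = 30239.78 + 62047.58 = 92287.36
Buyer bears: inland to port 1768.52 + export clearance 369.34 + origin terminal 930.75 + freight 1998.56 + insurance 509.77 + destination terminal 233.90 + delivery 326.65 + duty 92287.36 = 98424.85
Landed cost = invoice 242290.09 + 98424.85 = 340714.94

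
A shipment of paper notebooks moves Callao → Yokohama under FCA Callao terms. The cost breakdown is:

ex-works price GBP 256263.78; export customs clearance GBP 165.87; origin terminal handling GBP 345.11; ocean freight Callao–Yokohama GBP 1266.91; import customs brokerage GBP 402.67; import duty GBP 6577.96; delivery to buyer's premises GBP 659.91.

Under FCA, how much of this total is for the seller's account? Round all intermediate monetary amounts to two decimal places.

FCA: the seller delivers export-cleared goods to the carrier; the buyer bears costs from that point.
Seller's account: goods 256263.78 + export clearance 165.87 = 256429.65
Buyer's account: origin terminal 345.11 + freight 1266.91 + brokerage 402.67 + duty 6577.96 + delivery 659.91 = 9252.56

Seller's account: GBP 256429.65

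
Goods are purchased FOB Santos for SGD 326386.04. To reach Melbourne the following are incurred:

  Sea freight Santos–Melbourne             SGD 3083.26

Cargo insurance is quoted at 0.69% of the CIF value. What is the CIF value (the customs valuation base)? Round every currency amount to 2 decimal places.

Let C be the CIF value. C = FOB price + freight + 0.69% × C
C − 0.69% × C = 326386.04 + 3083.26
0.9931 × C = 329469.30
C = 329469.30 / 0.9931 = 331758.43
Insurance premium = 0.69% × 331758.43 = 2289.13

CIF value: SGD 331758.43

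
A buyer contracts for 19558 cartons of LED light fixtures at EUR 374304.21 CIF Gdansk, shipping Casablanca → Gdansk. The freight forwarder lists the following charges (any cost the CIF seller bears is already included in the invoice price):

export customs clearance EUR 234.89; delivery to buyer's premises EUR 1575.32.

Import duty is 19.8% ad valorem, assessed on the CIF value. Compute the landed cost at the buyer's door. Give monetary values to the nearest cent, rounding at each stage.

Total landed cost: EUR 449991.76

CIF: the seller pays costs through ocean freight and marine insurance to the destination port.
Already in the invoice (seller's account under CIF): export clearance — exclude.
The CIF price already equals the CIF value: 374304.21
Import duty = 374304.21 × 19.8% = 74112.23
Buyer bears: delivery 1575.32 + duty 74112.23 = 75687.55
Landed cost = invoice 374304.21 + 75687.55 = 449991.76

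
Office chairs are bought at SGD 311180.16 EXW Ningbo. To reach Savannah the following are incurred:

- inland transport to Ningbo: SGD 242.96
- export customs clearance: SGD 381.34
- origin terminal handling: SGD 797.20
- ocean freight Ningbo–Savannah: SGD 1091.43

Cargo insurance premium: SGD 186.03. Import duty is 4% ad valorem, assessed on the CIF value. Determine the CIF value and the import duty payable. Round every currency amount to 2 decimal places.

CIF = EXW price + pre-shipment costs + freight + insurance
CIF = 311180.16 + 242.96 + 381.34 + 797.20 + 1091.43 + 186.03 = 313879.12
Import duty = 313879.12 × 4% = 12555.16

CIF value: SGD 313879.12; import duty: SGD 12555.16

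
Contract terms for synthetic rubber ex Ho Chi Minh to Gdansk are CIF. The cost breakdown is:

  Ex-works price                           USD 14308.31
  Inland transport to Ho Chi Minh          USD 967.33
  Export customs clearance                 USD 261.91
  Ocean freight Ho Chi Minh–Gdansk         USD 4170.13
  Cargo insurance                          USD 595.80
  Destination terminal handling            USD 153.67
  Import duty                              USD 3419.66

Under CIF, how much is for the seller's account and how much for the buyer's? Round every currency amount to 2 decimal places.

Seller: USD 20303.48; buyer: USD 3573.33

CIF: the seller pays costs through ocean freight and marine insurance to the destination port.
Seller's account: goods 14308.31 + inland to port 967.33 + export clearance 261.91 + freight 4170.13 + insurance 595.80 = 20303.48
Buyer's account: destination terminal 153.67 + duty 3419.66 = 3573.33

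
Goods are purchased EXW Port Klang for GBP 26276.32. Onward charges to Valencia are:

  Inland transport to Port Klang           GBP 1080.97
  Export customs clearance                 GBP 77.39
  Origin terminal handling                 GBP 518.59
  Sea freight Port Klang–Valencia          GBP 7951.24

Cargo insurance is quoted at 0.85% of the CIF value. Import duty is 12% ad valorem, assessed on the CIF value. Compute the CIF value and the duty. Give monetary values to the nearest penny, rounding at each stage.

Let C be the CIF value. C = EXW price + pre-shipment costs + freight + 0.85% × C
C − 0.85% × C = 26276.32 + 1080.97 + 77.39 + 518.59 + 7951.24
0.9915 × C = 35904.51
C = 35904.51 / 0.9915 = 36212.31
Insurance premium = 0.85% × 36212.31 = 307.80
Import duty = 36212.31 × 12% = 4345.48

CIF value: GBP 36212.31; import duty: GBP 4345.48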